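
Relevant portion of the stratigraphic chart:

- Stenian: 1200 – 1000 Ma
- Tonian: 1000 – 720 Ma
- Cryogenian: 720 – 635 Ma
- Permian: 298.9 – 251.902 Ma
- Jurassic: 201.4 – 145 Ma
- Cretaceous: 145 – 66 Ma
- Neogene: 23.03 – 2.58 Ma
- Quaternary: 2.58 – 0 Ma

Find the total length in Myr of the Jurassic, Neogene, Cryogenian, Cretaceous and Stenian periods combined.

Duration is start − end for each: (201.4 − 145) + (23.03 − 2.58) + (720 − 635) + (145 − 66) + (1200 − 1000).
That is 56.4 + 20.45 + 85 + 79 + 200, which totals 440.85 million years.

440.85 million years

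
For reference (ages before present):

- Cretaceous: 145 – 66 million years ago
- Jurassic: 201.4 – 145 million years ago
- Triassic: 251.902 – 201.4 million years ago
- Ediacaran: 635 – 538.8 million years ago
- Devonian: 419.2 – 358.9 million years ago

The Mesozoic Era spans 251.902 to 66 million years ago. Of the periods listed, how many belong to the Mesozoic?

Periods inside 251.902–66 Ma: Triassic, Jurassic, Cretaceous — 3 in total.

3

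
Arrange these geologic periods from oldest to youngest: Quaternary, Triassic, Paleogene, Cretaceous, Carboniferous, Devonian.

Era membership (oldest first within each) — Paleozoic: Devonian, Carboniferous; Mesozoic: Triassic, Cretaceous; Cenozoic: Paleogene, Quaternary. Paleozoic precedes Mesozoic, which precedes Cenozoic. Concatenating the groups in that era order gives oldest to youngest directly.

Devonian, Carboniferous, Triassic, Cretaceous, Paleogene, Quaternary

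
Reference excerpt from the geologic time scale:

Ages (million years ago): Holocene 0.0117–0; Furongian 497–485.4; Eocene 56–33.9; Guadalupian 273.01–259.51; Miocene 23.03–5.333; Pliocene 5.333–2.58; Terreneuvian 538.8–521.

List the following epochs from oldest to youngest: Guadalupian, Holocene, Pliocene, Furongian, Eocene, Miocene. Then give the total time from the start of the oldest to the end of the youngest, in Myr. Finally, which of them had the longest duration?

From the excerpt: Guadalupian 273.01–259.51; Holocene 0.0117–0; Pliocene 5.333–2.58; Furongian 497–485.4; Eocene 56–33.9; Miocene 23.03–5.333 (Ma).
Larger Ma is earlier, so the oldest is Furongian and the youngest is Holocene; oldest to youngest: Furongian, Guadalupian, Eocene, Miocene, Pliocene, Holocene.
Oldest start 497 minus youngest end 0 gives 497 Myr overall.
Individual lengths (start − end): Miocene 17.697; Furongian 11.6; Pliocene 2.753; Guadalupian 13.5; Holocene 0.0117; Eocene 22.1. The largest is Eocene at 22.1 Myr.

Furongian → Guadalupian → Eocene → Miocene → Pliocene → Holocene; total span 497 Myr; longest is Eocene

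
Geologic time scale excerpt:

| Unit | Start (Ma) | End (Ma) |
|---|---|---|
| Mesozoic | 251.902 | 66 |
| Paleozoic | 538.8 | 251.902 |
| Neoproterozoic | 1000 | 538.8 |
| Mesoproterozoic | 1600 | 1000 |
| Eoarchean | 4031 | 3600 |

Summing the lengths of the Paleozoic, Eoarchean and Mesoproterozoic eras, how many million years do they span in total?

1317.898 million years

Duration is start − end for each: (538.8 − 251.902) + (4031 − 3600) + (1600 − 1000).
That is 286.898 + 431 + 600, which totals 1317.898 million years.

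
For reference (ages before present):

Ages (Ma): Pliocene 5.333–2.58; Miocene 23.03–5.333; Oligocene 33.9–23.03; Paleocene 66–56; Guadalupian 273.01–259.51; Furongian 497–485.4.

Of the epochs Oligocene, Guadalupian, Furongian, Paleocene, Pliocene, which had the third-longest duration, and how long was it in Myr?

Durations: Oligocene 10.87; Guadalupian 13.5; Furongian 11.6; Paleocene 10; Pliocene 2.753 Myr.
Sorted longest-first: Guadalupian (13.5), Furongian (11.6), Oligocene (10.87), Paleocene (10), Pliocene (2.753).
The third longest is Oligocene at 10.87 Myr.

Oligocene, 10.87 million years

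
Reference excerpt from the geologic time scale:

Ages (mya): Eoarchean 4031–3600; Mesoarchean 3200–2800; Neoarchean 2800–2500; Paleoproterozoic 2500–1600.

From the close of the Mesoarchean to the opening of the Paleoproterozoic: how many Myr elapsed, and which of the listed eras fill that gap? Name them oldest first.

End of Mesoarchean = 2800 Ma; start of Paleoproterozoic = 2500 Ma.
Gap = 2800 − 2500 = 300 Myr.
Eras wholly inside 2800–2500 Ma: Neoarchean (2800–2500).

300 million years; Neoarchean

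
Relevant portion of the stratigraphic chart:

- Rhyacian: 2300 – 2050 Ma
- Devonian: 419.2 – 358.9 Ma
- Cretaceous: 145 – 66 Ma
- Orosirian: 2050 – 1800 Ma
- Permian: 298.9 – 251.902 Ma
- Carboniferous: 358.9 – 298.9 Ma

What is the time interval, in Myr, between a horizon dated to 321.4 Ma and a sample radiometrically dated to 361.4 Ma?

361.4 − 321.4 = 40 million years.

40 million years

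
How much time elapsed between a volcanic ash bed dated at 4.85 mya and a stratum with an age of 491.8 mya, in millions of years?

486.95 million years

491.8 − 4.85 = 486.95 million years.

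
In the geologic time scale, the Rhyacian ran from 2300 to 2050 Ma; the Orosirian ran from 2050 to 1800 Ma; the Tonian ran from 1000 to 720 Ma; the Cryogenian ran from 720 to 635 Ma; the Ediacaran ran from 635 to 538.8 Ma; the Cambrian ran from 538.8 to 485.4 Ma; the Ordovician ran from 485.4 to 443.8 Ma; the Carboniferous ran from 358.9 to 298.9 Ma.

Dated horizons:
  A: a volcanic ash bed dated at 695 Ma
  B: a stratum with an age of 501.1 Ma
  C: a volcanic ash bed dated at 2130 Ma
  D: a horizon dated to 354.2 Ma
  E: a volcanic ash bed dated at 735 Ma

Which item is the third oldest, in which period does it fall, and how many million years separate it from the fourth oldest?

A, in the Cryogenian; 193.9 million years to B

Larger Ma means older, so oldest first: C 2130 > E 735 > A 695 > B 501.1 > D 354.2.
Counting 3 along gives A (695 Ma); the excerpt puts that inside the Cryogenian, 720–635 Ma.
Next in line is B (501.1 Ma), and 695 − 501.1 = 193.9 Myr.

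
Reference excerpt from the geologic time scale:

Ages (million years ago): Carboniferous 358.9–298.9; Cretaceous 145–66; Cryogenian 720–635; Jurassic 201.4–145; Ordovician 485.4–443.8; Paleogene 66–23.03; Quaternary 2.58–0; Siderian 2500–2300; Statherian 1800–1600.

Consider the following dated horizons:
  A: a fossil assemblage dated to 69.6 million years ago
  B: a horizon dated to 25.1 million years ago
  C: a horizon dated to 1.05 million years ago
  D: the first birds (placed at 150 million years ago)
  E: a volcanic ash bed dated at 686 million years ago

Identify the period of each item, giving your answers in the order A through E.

A — Cretaceous; B — Paleogene; C — Quaternary; D — Jurassic; E — Cryogenian

A: 69.6 Ma lies in 145–66 Ma, so Cretaceous.
B: 25.1 Ma lies in 66–23.03 Ma, so Paleogene.
C: 1.05 Ma lies in 2.58–0 Ma, so Quaternary.
D: 150 Ma lies in 201.4–145 Ma, so Jurassic.
E: 686 Ma lies in 720–635 Ma, so Cryogenian.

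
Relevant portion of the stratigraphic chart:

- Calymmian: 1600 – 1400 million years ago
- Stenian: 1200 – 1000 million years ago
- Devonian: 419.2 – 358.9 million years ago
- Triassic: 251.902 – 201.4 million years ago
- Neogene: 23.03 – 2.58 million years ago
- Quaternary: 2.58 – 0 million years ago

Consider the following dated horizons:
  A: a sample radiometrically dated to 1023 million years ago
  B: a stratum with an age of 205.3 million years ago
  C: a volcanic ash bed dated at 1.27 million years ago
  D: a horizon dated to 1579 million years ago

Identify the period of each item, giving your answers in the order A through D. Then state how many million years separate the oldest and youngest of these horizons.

A — Stenian; B — Triassic; C — Quaternary; D — Calymmian; span 1577.73 million years

A: 1023 Ma lies in 1200–1000 Ma, so Stenian.
B: 205.3 Ma lies in 251.902–201.4 Ma, so Triassic.
C: 1.27 Ma lies in 2.58–0 Ma, so Quaternary.
D: 1579 Ma lies in 1600–1400 Ma, so Calymmian.
Oldest = 1579 Ma, youngest = 1.27 Ma → span 1577.73 Myr.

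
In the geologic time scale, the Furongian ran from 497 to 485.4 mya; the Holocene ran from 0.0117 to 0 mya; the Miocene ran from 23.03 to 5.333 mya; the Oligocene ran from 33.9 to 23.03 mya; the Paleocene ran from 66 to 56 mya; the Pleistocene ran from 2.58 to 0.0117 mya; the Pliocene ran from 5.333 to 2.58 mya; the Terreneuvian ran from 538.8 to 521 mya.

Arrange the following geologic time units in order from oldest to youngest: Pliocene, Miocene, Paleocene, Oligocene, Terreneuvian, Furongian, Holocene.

Terreneuvian, Furongian, Paleocene, Oligocene, Miocene, Pliocene, Holocene

Read off each span (Ma): Pliocene 5.333–2.58; Miocene 23.03–5.333; Paleocene 66–56; Oligocene 33.9–23.03; Terreneuvian 538.8–521; Furongian 497–485.4; Holocene 0.0117–0.
Larger Ma is older, so oldest→youngest is Terreneuvian, Furongian, Paleocene, Oligocene, Miocene, Pliocene, Holocene.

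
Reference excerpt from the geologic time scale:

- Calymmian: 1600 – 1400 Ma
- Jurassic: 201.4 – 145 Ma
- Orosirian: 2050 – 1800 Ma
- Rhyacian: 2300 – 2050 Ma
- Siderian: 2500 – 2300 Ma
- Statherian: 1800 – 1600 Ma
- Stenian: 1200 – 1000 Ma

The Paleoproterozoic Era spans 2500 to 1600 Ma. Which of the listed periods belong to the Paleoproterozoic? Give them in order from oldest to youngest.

Siderian, Rhyacian, Orosirian, Statherian

Periods with both bounds inside 2500–1600 Ma: Siderian (2500–2300), Rhyacian (2300–2050), Orosirian (2050–1800), Statherian (1800–1600).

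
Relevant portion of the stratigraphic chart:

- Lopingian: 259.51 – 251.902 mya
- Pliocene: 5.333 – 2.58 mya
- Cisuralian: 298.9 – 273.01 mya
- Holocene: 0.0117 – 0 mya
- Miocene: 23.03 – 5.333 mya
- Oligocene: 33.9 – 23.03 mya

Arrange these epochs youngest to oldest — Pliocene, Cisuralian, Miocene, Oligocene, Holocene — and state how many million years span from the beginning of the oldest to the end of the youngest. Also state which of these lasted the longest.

Holocene, Pliocene, Miocene, Oligocene, Cisuralian; total span 298.9 Myr; longest is Cisuralian

From the excerpt: Pliocene 5.333–2.58; Cisuralian 298.9–273.01; Miocene 23.03–5.333; Oligocene 33.9–23.03; Holocene 0.0117–0 (Ma).
Larger Ma is earlier, so the oldest is Cisuralian and the youngest is Holocene; youngest to oldest: Holocene, Pliocene, Miocene, Oligocene, Cisuralian.
Oldest start 298.9 minus youngest end 0 gives 298.9 Myr overall.
Individual lengths (start − end): Miocene 17.697; Holocene 0.0117; Pliocene 2.753; Cisuralian 25.89; Oligocene 10.87. The largest is Cisuralian at 25.89 Myr.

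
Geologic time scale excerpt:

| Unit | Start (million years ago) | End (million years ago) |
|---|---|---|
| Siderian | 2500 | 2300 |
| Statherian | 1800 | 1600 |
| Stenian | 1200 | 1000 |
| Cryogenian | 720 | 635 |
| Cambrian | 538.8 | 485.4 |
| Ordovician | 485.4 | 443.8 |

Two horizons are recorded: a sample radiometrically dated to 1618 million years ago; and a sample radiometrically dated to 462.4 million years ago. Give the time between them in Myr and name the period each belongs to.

Elapsed time: 1618 − 462.4 = 1155.6 Myr.
1618 Ma lies within 1800–1600 Ma: Statherian.
462.4 Ma lies within 485.4–443.8 Ma: Ordovician.

1155.6 million years apart; the first in the Statherian, the second in the Ordovician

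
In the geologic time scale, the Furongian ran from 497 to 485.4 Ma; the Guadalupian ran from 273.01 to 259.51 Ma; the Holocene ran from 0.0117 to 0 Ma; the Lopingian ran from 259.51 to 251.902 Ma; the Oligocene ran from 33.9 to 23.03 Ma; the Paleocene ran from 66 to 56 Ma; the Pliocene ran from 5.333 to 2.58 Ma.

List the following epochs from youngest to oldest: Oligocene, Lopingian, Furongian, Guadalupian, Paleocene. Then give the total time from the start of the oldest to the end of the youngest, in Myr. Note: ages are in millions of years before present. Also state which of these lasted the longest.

Start ages (Ma): Furongian 497, Guadalupian 273.01, Lopingian 259.51, Paleocene 66, Oligocene 33.9.
Ordered youngest to oldest: Oligocene, Paleocene, Lopingian, Guadalupian, Furongian.
Span = 497 − 23.03 = 473.97 Myr.
Durations: Guadalupian 13.5, Paleocene 10, Furongian 11.6, Oligocene 10.87, Lopingian 7.608 → longest is Guadalupian (13.5 Myr).

Oligocene, Paleocene, Lopingian, Guadalupian, Furongian; total span 473.97 Myr; longest is Guadalupian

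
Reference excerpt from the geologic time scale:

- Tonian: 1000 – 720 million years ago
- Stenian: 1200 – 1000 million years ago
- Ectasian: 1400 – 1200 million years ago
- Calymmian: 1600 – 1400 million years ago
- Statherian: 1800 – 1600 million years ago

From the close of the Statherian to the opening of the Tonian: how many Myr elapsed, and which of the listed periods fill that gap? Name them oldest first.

End of Statherian = 1600 Ma; start of Tonian = 1000 Ma.
Gap = 1600 − 1000 = 600 Myr.
Periods wholly inside 1600–1000 Ma: Calymmian (1600–1400), Ectasian (1400–1200), Stenian (1200–1000).

600 million years; Calymmian, Ectasian, Stenian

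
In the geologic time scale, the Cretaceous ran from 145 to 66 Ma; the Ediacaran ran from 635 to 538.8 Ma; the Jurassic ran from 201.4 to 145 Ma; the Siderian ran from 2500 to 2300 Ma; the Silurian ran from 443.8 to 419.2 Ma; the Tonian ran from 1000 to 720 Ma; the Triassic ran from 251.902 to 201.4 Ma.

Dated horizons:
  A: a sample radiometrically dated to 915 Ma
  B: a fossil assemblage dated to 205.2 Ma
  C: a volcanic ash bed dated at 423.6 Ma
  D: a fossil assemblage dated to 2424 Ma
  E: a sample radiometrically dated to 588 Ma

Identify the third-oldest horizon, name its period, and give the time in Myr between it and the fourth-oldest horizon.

Sorted oldest-first by Ma: D (2424), A (915), E (588), C (423.6), B (205.2).
The third oldest is E at 588 Ma, which lies in 635–538.8 Ma: the Ediacaran.
The fourth oldest is C at 423.6 Ma; separation = |588 − 423.6| = 164.4 Myr.

E, in the Ediacaran; 164.4 million years to C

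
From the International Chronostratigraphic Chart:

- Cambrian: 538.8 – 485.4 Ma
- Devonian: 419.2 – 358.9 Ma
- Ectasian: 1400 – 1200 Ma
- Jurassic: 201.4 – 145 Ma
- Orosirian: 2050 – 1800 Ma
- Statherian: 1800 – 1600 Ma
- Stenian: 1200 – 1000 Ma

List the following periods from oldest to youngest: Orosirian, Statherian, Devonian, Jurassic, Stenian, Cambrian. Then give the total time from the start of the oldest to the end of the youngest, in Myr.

Start ages (Ma): Orosirian 2050, Statherian 1800, Stenian 1200, Cambrian 538.8, Devonian 419.2, Jurassic 201.4.
Ordered oldest to youngest: Orosirian, Statherian, Stenian, Cambrian, Devonian, Jurassic.
Span = 2050 − 145 = 1905 Myr.

Orosirian, Statherian, Stenian, Cambrian, Devonian, Jurassic; total span 1905 Myr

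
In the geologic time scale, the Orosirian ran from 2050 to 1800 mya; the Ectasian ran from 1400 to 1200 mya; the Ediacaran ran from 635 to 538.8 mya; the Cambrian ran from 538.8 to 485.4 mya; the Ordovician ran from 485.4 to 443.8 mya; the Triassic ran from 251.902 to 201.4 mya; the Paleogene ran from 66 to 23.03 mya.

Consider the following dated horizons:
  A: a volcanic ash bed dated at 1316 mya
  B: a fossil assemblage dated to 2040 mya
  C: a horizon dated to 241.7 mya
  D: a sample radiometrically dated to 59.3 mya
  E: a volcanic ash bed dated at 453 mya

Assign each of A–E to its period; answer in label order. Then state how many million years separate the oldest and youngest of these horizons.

A — Ectasian; B — Orosirian; C — Triassic; D — Paleogene; E — Ordovician; span 1980.7 million years

Match each age against the start–end ranges in the excerpt: A = 1316 Ma → Ectasian (1400–1200); B = 2040 Ma → Orosirian (2050–1800); C = 241.7 Ma → Triassic (251.902–201.4); D = 59.3 Ma → Paleogene (66–23.03); E = 453 Ma → Ordovician (485.4–443.8).
The largest age is 2040 Ma and the smallest is 59.3 Ma; their difference is 1980.7 Myr.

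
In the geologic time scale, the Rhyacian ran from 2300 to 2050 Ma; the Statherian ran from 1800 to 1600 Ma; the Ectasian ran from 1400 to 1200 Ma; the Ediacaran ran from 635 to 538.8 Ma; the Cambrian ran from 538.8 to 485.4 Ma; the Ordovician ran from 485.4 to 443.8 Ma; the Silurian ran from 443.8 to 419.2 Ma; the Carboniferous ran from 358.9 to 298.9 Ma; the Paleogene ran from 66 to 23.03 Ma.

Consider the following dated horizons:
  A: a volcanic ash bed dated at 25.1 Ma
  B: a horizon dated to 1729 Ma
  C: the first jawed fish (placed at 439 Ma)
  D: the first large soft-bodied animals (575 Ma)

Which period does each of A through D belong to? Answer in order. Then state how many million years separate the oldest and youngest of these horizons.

A — Paleogene; B — Statherian; C — Silurian; D — Ediacaran; span 1703.9 million years

A: 25.1 Ma lies in 66–23.03 Ma, so Paleogene.
B: 1729 Ma lies in 1800–1600 Ma, so Statherian.
C: 439 Ma lies in 443.8–419.2 Ma, so Silurian.
D: 575 Ma lies in 635–538.8 Ma, so Ediacaran.
Oldest = 1729 Ma, youngest = 25.1 Ma → span 1703.9 Myr.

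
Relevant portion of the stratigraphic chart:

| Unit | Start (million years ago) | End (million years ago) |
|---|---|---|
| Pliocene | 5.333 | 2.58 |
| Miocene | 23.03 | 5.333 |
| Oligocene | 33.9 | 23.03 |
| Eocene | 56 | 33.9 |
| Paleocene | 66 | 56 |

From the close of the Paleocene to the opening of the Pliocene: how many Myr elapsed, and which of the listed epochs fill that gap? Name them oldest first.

End of Paleocene = 56 Ma; start of Pliocene = 5.333 Ma.
Gap = 56 − 5.333 = 50.667 Myr.
Epochs wholly inside 56–5.333 Ma: Eocene (56–33.9), Oligocene (33.9–23.03), Miocene (23.03–5.333).

50.667 million years; Eocene, Oligocene, Miocene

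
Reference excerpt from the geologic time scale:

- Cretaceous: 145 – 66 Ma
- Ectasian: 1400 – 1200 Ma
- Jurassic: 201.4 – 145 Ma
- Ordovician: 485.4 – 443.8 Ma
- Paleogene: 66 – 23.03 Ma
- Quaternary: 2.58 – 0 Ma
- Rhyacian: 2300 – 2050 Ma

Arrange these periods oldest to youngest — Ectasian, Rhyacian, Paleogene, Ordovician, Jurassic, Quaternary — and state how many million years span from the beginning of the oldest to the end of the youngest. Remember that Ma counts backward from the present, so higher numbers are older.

Start ages (Ma): Rhyacian 2300, Ectasian 1400, Ordovician 485.4, Jurassic 201.4, Paleogene 66, Quaternary 2.58.
Ordered oldest to youngest: Rhyacian, Ectasian, Ordovician, Jurassic, Paleogene, Quaternary.
Span = 2300 − 0 = 2300 Myr.

Rhyacian, Ectasian, Ordovician, Jurassic, Paleogene, Quaternary; total span 2300 Myr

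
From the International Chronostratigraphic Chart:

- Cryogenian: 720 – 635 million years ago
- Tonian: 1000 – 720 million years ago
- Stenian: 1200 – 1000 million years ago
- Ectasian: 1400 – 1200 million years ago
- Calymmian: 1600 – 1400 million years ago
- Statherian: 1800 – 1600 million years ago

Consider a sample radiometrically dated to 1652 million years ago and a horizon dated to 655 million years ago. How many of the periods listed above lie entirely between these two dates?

The older date is 1652 Ma and the younger is 655 Ma.
Periods with start < 1652 and end > 655 Ma: Calymmian (1600–1400), Ectasian (1400–1200), Stenian (1200–1000), Tonian (1000–720).
That is 4 complete periods.

4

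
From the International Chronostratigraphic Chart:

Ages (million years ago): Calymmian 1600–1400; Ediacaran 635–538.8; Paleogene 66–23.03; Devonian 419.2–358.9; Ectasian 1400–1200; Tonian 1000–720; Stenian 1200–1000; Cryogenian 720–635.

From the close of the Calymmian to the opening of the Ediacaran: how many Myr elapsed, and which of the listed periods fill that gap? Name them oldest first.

End of Calymmian = 1400 Ma; start of Ediacaran = 635 Ma.
Gap = 1400 − 635 = 765 Myr.
Periods wholly inside 1400–635 Ma: Ectasian (1400–1200), Stenian (1200–1000), Tonian (1000–720), Cryogenian (720–635).

765 million years; Ectasian, Stenian, Tonian, Cryogenian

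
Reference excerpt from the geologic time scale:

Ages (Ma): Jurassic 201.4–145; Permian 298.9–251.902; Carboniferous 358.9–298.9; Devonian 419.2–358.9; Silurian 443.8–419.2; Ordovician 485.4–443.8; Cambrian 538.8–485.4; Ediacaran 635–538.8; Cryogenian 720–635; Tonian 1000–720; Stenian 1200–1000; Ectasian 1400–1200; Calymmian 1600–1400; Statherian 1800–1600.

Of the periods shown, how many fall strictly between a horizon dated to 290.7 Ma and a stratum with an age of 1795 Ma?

1795 Ma sits inside the Statherian (1800–1600) and 290.7 Ma inside the Permian (298.9–251.902); neither of those is wholly between the two dates.
The listed periods lying completely between them are Calymmian, Ectasian, Stenian, Tonian, Cryogenian, Ediacaran, Cambrian, Ordovician, Silurian, Devonian, Carboniferous — 11 in all.

11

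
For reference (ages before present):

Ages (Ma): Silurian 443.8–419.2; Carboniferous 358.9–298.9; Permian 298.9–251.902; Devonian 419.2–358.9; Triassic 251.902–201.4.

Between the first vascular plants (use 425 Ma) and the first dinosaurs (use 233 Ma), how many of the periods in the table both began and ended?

The older date is 425 Ma and the younger is 233 Ma.
Periods with start < 425 and end > 233 Ma: Devonian (419.2–358.9), Carboniferous (358.9–298.9), Permian (298.9–251.902).
That is 3 complete periods.

3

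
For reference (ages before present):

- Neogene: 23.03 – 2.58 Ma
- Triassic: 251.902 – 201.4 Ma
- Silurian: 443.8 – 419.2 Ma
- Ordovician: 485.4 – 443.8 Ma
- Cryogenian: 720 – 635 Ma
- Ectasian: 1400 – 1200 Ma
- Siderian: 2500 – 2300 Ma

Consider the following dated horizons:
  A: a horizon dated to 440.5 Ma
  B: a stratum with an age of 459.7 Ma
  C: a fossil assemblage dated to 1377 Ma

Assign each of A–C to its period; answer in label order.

Match each age against the start–end ranges in the excerpt: A = 440.5 Ma → Silurian (443.8–419.2); B = 459.7 Ma → Ordovician (485.4–443.8); C = 1377 Ma → Ectasian (1400–1200).

A — Silurian; B — Ordovician; C — Ectasian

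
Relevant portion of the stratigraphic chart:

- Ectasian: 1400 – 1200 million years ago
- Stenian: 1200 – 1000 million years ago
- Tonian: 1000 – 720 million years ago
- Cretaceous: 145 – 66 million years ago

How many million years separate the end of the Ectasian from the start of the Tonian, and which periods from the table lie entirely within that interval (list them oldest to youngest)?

200 million years; Stenian

The Ectasian closes at 1200 Ma and the Tonian opens at 1000 Ma, so the interval is 1200 − 1000 = 200 Myr.
A period fits inside if it starts at or after 1200 Ma and ends at or before 1000 Ma; oldest first that gives Stenian.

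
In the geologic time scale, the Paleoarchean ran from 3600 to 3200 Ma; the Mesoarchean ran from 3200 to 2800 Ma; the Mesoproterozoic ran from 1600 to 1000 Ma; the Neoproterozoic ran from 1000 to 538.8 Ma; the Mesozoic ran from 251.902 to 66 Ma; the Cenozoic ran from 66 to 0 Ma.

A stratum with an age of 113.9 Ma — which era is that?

Mesozoic

113.9 Ma lies between 251.902 and 66 Ma, so it falls in the Mesozoic.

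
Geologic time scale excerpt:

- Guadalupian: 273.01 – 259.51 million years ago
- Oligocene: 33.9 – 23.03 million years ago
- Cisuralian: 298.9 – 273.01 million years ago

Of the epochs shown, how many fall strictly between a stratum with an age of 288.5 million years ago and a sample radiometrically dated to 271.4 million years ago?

The older date is 288.5 Ma and the younger is 271.4 Ma.
No epoch both begins after 288.5 Ma and ends before 271.4 Ma, so the count is 0.

0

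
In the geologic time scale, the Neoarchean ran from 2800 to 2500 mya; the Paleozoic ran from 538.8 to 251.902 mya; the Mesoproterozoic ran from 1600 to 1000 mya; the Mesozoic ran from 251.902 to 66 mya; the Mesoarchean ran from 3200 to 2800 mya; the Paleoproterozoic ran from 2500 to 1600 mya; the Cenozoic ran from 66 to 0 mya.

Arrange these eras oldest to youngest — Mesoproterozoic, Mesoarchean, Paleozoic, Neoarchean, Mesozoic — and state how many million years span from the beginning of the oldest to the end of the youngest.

Start ages (Ma): Mesoarchean 3200, Neoarchean 2800, Mesoproterozoic 1600, Paleozoic 538.8, Mesozoic 251.902.
Ordered oldest to youngest: Mesoarchean, Neoarchean, Mesoproterozoic, Paleozoic, Mesozoic.
Span = 3200 − 66 = 3134 Myr.

Mesoarchean → Neoarchean → Mesoproterozoic → Paleozoic → Mesozoic; total span 3134 Myr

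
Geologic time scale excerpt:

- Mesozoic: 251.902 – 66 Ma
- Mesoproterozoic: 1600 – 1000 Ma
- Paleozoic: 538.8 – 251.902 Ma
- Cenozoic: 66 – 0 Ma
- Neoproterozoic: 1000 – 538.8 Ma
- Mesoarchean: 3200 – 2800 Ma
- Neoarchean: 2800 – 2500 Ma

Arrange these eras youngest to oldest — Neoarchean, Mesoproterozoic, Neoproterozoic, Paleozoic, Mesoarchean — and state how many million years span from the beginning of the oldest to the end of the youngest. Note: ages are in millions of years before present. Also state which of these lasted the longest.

From the excerpt: Neoarchean 2800–2500; Mesoproterozoic 1600–1000; Neoproterozoic 1000–538.8; Paleozoic 538.8–251.902; Mesoarchean 3200–2800 (Ma).
Larger Ma is earlier, so the oldest is Mesoarchean and the youngest is Paleozoic; youngest to oldest: Paleozoic, Neoproterozoic, Mesoproterozoic, Neoarchean, Mesoarchean.
Oldest start 3200 minus youngest end 251.902 gives 2948.098 Myr overall.
Individual lengths (start − end): Mesoarchean 400; Mesoproterozoic 600; Paleozoic 286.898; Neoproterozoic 461.2; Neoarchean 300. The largest is Mesoproterozoic at 600 Myr.

Paleozoic → Neoproterozoic → Mesoproterozoic → Neoarchean → Mesoarchean; total span 2948.098 Myr; longest is Mesoproterozoic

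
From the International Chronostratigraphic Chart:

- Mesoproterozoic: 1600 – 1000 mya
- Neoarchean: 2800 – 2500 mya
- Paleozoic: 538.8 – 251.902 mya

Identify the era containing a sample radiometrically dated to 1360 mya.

Mesoproterozoic

1360 Ma lies between 1600 and 1000 Ma, so it falls in the Mesoproterozoic.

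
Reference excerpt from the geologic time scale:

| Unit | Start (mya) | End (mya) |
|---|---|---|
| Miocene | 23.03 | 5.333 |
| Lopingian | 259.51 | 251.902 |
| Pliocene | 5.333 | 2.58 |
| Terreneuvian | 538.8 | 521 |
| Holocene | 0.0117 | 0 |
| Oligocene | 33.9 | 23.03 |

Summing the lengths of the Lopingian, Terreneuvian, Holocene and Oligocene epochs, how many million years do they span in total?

36.2897 million years

Each duration: Lopingian = 7.608; Terreneuvian = 17.8; Holocene = 0.0117; Oligocene = 10.87.
Sum: 7.608 + 17.8 + 0.0117 + 10.87 = 36.2897 Myr.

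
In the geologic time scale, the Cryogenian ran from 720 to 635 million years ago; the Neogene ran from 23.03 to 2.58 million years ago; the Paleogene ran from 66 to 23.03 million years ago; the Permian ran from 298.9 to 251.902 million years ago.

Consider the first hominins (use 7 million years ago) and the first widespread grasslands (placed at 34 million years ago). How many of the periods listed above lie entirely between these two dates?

0

The older date is 34 Ma and the younger is 7 Ma.
No period both begins after 34 Ma and ends before 7 Ma, so the count is 0.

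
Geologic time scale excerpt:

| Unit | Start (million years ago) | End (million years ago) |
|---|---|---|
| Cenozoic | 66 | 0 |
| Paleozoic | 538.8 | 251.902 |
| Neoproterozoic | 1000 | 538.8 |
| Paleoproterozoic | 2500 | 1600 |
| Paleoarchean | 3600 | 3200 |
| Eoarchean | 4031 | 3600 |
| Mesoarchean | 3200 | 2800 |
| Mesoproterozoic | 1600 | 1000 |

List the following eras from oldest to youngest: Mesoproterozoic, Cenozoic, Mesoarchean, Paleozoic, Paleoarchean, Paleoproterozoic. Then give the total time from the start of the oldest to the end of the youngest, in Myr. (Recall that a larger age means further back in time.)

Start ages (Ma): Paleoarchean 3600, Mesoarchean 3200, Paleoproterozoic 2500, Mesoproterozoic 1600, Paleozoic 538.8, Cenozoic 66.
Ordered oldest to youngest: Paleoarchean, Mesoarchean, Paleoproterozoic, Mesoproterozoic, Paleozoic, Cenozoic.
Span = 3600 − 0 = 3600 Myr.

Paleoarchean → Mesoarchean → Paleoproterozoic → Mesoproterozoic → Paleozoic → Cenozoic; total span 3600 Myr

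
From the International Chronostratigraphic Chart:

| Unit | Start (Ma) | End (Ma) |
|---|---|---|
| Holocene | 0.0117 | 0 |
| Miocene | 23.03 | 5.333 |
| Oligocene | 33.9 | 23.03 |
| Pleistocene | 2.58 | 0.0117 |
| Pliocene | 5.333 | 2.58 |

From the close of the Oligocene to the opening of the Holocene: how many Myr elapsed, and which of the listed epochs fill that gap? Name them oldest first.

The Oligocene closes at 23.03 Ma and the Holocene opens at 0.0117 Ma, so the interval is 23.03 − 0.0117 = 23.0183 Myr.
An epoch fits inside if it starts at or after 23.03 Ma and ends at or before 0.0117 Ma; oldest first that gives Miocene, Pliocene, Pleistocene.

23.0183 million years; Miocene, Pliocene, Pleistocene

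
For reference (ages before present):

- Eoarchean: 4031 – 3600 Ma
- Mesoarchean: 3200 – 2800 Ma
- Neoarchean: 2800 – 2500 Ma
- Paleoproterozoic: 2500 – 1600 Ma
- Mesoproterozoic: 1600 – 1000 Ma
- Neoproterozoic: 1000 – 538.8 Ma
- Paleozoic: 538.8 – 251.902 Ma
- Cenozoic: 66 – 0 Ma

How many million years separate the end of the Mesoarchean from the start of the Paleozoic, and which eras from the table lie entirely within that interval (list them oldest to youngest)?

2261.2 million years; Neoarchean, Paleoproterozoic, Mesoproterozoic, Neoproterozoic

End of Mesoarchean = 2800 Ma; start of Paleozoic = 538.8 Ma.
Gap = 2800 − 538.8 = 2261.2 Myr.
Eras wholly inside 2800–538.8 Ma: Neoarchean (2800–2500), Paleoproterozoic (2500–1600), Mesoproterozoic (1600–1000), Neoproterozoic (1000–538.8).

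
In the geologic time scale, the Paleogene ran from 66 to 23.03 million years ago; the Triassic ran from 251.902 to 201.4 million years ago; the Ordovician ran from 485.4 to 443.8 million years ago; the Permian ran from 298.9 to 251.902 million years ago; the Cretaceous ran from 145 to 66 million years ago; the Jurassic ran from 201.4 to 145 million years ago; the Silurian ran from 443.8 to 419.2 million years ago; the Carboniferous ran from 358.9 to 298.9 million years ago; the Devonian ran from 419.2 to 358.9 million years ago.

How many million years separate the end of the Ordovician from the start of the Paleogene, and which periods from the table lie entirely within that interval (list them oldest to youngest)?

The Ordovician closes at 443.8 Ma and the Paleogene opens at 66 Ma, so the interval is 443.8 − 66 = 377.8 Myr.
A period fits inside if it starts at or after 443.8 Ma and ends at or before 66 Ma; oldest first that gives Silurian, Devonian, Carboniferous, Permian, Triassic, Jurassic, Cretaceous.

377.8 million years; Silurian, Devonian, Carboniferous, Permian, Triassic, Jurassic, Cretaceous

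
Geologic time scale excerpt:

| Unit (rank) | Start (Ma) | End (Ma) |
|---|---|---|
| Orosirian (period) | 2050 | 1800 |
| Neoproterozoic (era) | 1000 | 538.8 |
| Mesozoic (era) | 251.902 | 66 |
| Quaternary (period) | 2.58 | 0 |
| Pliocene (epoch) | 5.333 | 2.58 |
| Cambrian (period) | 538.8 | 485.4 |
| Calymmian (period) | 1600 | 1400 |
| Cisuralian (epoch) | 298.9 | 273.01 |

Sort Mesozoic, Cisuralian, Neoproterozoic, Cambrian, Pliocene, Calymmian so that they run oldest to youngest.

Calymmian, Neoproterozoic, Cambrian, Cisuralian, Mesozoic, Pliocene

The oldest of these is Calymmian (starts 1600 Ma) and the youngest is Pliocene (ends 2.58 Ma).
In between, by decreasing start age: Neoproterozoic (1000), Cambrian (538.8), Cisuralian (298.9), Mesozoic (251.902).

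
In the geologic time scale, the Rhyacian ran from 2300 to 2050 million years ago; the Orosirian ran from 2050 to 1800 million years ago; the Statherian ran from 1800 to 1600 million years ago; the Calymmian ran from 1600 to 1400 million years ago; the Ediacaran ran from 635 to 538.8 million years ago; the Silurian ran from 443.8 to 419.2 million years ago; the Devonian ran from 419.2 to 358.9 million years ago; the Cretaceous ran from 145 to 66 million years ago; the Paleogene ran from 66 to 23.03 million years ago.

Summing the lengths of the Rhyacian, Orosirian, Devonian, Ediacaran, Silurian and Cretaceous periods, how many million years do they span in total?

Duration is start − end for each: (2300 − 2050) + (2050 − 1800) + (419.2 − 358.9) + (635 − 538.8) + (443.8 − 419.2) + (145 − 66).
That is 250 + 250 + 60.3 + 96.2 + 24.6 + 79, which totals 760.1 million years.

760.1 million years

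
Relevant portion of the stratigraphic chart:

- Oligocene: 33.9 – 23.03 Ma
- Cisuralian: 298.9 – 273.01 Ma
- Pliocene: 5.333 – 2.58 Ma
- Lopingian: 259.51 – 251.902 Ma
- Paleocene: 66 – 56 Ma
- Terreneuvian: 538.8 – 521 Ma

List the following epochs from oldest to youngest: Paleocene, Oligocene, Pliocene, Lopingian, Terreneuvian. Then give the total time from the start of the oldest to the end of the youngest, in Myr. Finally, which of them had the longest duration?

Start ages (Ma): Terreneuvian 538.8, Lopingian 259.51, Paleocene 66, Oligocene 33.9, Pliocene 5.333.
Ordered oldest to youngest: Terreneuvian, Lopingian, Paleocene, Oligocene, Pliocene.
Span = 538.8 − 2.58 = 536.22 Myr.
Durations: Lopingian 7.608, Paleocene 10, Oligocene 10.87, Terreneuvian 17.8, Pliocene 2.753 → longest is Terreneuvian (17.8 Myr).

Terreneuvian, Lopingian, Paleocene, Oligocene, Pliocene; total span 536.22 Myr; longest is Terreneuvian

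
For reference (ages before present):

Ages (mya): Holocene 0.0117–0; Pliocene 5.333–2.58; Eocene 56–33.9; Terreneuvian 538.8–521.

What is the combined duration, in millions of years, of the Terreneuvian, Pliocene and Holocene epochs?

20.5647 million years

Duration is start − end for each: (538.8 − 521) + (5.333 − 2.58) + (0.0117 − 0).
That is 17.8 + 2.753 + 0.0117, which totals 20.5647 million years.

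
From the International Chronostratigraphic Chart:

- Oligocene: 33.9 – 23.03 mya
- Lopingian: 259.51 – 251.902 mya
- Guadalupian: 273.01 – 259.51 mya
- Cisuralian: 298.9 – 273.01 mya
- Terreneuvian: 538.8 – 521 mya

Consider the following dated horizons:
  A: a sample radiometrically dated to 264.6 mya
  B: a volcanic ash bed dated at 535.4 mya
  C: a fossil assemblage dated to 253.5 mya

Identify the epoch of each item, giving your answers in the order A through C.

A — Guadalupian; B — Terreneuvian; C — Lopingian

Match each age against the start–end ranges in the excerpt: A = 264.6 Ma → Guadalupian (273.01–259.51); B = 535.4 Ma → Terreneuvian (538.8–521); C = 253.5 Ma → Lopingian (259.51–251.902).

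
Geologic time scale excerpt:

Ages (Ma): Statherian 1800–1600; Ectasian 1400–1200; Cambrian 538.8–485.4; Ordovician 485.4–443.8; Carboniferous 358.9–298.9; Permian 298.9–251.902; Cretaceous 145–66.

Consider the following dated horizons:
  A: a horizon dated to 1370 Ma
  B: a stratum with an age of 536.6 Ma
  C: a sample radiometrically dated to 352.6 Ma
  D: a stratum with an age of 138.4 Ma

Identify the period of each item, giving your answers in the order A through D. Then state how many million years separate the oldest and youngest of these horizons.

A: 1370 Ma lies in 1400–1200 Ma, so Ectasian.
B: 536.6 Ma lies in 538.8–485.4 Ma, so Cambrian.
C: 352.6 Ma lies in 358.9–298.9 Ma, so Carboniferous.
D: 138.4 Ma lies in 145–66 Ma, so Cretaceous.
Oldest = 1370 Ma, youngest = 138.4 Ma → span 1231.6 Myr.

A — Ectasian; B — Cambrian; C — Carboniferous; D — Cretaceous; span 1231.6 million years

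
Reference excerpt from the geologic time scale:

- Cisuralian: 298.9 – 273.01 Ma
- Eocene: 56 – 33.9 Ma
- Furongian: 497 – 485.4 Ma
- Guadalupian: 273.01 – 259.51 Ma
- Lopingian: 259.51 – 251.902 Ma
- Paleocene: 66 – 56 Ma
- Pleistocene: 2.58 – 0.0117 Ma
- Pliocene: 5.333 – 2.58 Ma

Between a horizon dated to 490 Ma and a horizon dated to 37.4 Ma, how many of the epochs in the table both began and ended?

490 Ma sits inside the Furongian (497–485.4) and 37.4 Ma inside the Eocene (56–33.9); neither of those is wholly between the two dates.
The listed epochs lying completely between them are Cisuralian, Guadalupian, Lopingian, Paleocene — 4 in all.

4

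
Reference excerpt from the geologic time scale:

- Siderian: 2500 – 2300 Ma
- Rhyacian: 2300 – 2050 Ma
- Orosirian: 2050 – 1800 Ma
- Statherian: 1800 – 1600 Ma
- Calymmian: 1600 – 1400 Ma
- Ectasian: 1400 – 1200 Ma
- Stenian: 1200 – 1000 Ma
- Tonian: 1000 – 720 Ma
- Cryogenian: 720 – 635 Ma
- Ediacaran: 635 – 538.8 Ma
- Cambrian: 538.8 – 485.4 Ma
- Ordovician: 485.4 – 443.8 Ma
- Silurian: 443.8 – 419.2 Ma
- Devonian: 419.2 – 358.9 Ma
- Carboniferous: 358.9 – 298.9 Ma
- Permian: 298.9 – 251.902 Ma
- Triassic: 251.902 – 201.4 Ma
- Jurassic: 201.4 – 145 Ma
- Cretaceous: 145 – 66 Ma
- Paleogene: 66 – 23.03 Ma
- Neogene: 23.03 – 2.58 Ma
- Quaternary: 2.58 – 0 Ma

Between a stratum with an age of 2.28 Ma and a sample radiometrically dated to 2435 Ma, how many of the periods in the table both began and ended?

20

The older date is 2435 Ma and the younger is 2.28 Ma.
Periods with start < 2435 and end > 2.28 Ma: Rhyacian (2300–2050), Orosirian (2050–1800), Statherian (1800–1600), Calymmian (1600–1400), Ectasian (1400–1200), Stenian (1200–1000), Tonian (1000–720), Cryogenian (720–635), Ediacaran (635–538.8), Cambrian (538.8–485.4), Ordovician (485.4–443.8), Silurian (443.8–419.2), Devonian (419.2–358.9), Carboniferous (358.9–298.9), Permian (298.9–251.902), Triassic (251.902–201.4), Jurassic (201.4–145), Cretaceous (145–66), Paleogene (66–23.03), Neogene (23.03–2.58).
That is 20 complete periods.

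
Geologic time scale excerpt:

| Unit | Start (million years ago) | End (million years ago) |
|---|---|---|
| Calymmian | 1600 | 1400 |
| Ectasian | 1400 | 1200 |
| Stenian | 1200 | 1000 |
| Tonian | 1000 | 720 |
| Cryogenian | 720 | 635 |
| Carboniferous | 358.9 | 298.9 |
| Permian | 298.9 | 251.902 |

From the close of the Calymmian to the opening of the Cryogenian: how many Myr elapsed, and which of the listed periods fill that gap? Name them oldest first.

680 million years; Ectasian, Stenian, Tonian

The Calymmian closes at 1400 Ma and the Cryogenian opens at 720 Ma, so the interval is 1400 − 720 = 680 Myr.
A period fits inside if it starts at or after 1400 Ma and ends at or before 720 Ma; oldest first that gives Ectasian, Stenian, Tonian.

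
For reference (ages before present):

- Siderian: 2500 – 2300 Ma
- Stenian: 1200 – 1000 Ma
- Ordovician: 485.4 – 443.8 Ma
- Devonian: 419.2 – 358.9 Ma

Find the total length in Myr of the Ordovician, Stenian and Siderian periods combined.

441.6 million years

Each duration: Ordovician = 41.6; Stenian = 200; Siderian = 200.
Sum: 41.6 + 200 + 200 = 441.6 Myr.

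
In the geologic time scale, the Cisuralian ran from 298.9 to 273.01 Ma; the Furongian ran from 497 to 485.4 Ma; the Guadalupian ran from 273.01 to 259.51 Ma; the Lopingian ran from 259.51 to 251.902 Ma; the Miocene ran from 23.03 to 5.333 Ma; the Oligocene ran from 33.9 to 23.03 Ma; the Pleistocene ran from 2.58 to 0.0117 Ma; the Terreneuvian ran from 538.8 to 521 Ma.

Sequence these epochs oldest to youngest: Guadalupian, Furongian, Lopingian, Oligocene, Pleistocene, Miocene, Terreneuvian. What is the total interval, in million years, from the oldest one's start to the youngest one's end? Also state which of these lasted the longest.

From the excerpt: Guadalupian 273.01–259.51; Furongian 497–485.4; Lopingian 259.51–251.902; Oligocene 33.9–23.03; Pleistocene 2.58–0.0117; Miocene 23.03–5.333; Terreneuvian 538.8–521 (Ma).
Larger Ma is earlier, so the oldest is Terreneuvian and the youngest is Pleistocene; oldest to youngest: Terreneuvian, Furongian, Guadalupian, Lopingian, Oligocene, Miocene, Pleistocene.
Oldest start 538.8 minus youngest end 0.0117 gives 538.7883 Myr overall.
Individual lengths (start − end): Terreneuvian 17.8; Lopingian 7.608; Guadalupian 13.5; Furongian 11.6; Oligocene 10.87; Miocene 17.697; Pleistocene 2.5683. The largest is Terreneuvian at 17.8 Myr.

Terreneuvian, Furongian, Guadalupian, Lopingian, Oligocene, Miocene, Pleistocene; total span 538.7883 Myr; longest is Terreneuvian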